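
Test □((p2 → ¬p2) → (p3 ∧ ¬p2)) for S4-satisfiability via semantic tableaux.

1. □((p2 → ¬p2) → (p3 ∧ ¬p2)), u
2. (p2 → ¬p2) → (p3 ∧ ¬p2), u
3. p3 ∧ ¬p2, u
4. p3, u
5. ¬p2, u
Accessibility: uRu

Satisfiable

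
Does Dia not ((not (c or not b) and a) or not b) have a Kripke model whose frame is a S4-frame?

Yes, satisfiable

1. Dia not ((not (c or not b) and a) or not b), w0
2. not ((not (c or not b) and a) or not b), w1
3. not (not (c or not b) and a), w1
4. b, w1
5. not a, w1
Accessibility: w0Rw0, w0Rw1, w1Rw1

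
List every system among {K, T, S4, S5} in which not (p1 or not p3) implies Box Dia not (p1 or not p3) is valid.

S5-tableau for the negation not (not (p1 or not p3) implies Box Dia not (p1 or not p3)):
1. not (not (p1 or not p3) implies Box Dia not (p1 or not p3)), 0
2. not (p1 or not p3), 0
3. not Box Dia not (p1 or not p3), 0
4. not p1, 0
5. p3, 0
6. not Dia not (p1 or not p3), 1
7. p1 or not p3, 0
8. p1 or not p3, 1
9. not p3, 0
Accessibility: 0R0, 0R1, 1R0, 1R1
Branch closes: p3 and not p3 both at 0.
Every branch closes (one shown): valid in S5.
S4-tableau for the negation not (not (p1 or not p3) implies Box Dia not (p1 or not p3)):
1. not (not (p1 or not p3) implies Box Dia not (p1 or not p3)), 0
2. not (p1 or not p3), 0
3. not Box Dia not (p1 or not p3), 0
4. not p1, 0
5. p3, 0
6. not Dia not (p1 or not p3), 1
7. p1 or not p3, 1
8. not p3, 1
Accessibility: 0R0, 0R1, 1R1
Complete open branch: countermodel on an S4-frame, so not valid in S4, nor in K, T (the same frame is also a K-frame and a T-frame).

S5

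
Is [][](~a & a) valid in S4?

Tableau for the negation ~[][](~a & a):
1. ~[][](~a & a), u
2. ~[](~a & a), v   [~[]-rule on 1: fresh world v, uRv]
3. ~(~a & a), w   [~[]-rule on 2: fresh world w, vRw]
4. ~a, w   [~&-rule on 3 (branches; this branch)]
Accessibility: uRu, uRv, uRw, vRv, vRw, wRw
The negation has an open branch (countermodel exists).

Invalid (countermodel exists)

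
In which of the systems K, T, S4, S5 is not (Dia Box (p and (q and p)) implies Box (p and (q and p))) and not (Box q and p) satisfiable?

S5-tableau for the formula:
1. not (Dia Box (p and (q and p)) implies Box (p and (q and p))) and not (Box q and p), 0
2. not (Dia Box (p and (q and p)) implies Box (p and (q and p))), 0   [and-rule on 1]
3. not (Box q and p), 0   [and-rule on 1]
4. Dia Box (p and (q and p)), 0   [neg-implies-rule on 2]
5. not Box (p and (q and p)), 0   [neg-implies-rule on 2]
6. not Box q, 0   [neg-and-rule on 3 (branches; this branch)]
7. Box (p and (q and p)), 1   [Dia-rule on 4: fresh world 1, 0R1]
8. p and (q and p), 0   [Box-rule on 7 via 1R0]
9. p, 0   [and-rule on 8]
10. q and p, 0   [and-rule on 8]
11. q, 0   [and-rule on 10]
12. p and (q and p), 1   [Box-rule on 7 via 1R1]
13. p, 1   [and-rule on 12]
14. q and p, 1   [and-rule on 12]
15. q, 1   [and-rule on 14]
16. not (p and (q and p)), 2   [neg-Box-rule on 5: fresh world 2, 0R2]
17. p and (q and p), 2   [Box-rule on 7 via 1R2]
18. p, 2   [and-rule on 17]
19. q and p, 2   [and-rule on 17]
20. q, 2   [and-rule on 19]
21. not (q and p), 2   [neg-and-rule on 16 (branches; this branch)]
22. not p, 2   [neg-and-rule on 21 (branches; this branch)]
Accessibility: 0R0, 0R1, 0R2, 1R0, 1R1, 1R2, 2R0, 2R1, 2R2
Branch closes: p and not p both at 2.
Every branch closes (one shown): unsatisfiable in S5.
S4-tableau for the formula:
1. not (Dia Box (p and (q and p)) implies Box (p and (q and p))) and not (Box q and p), 0
2. not (Dia Box (p and (q and p)) implies Box (p and (q and p))), 0   [and-rule on 1]
3. not (Box q and p), 0   [and-rule on 1]
4. Dia Box (p and (q and p)), 0   [neg-implies-rule on 2]
5. not Box (p and (q and p)), 0   [neg-implies-rule on 2]
6. not p, 0   [neg-and-rule on 3 (branches; this branch)]
7. Box (p and (q and p)), 1   [Dia-rule on 4: fresh world 1, 0R1]
8. p and (q and p), 1   [Box-rule on 7 via 1R1]
9. p, 1   [and-rule on 8]
10. q and p, 1   [and-rule on 8]
11. q, 1   [and-rule on 10]
12. not (p and (q and p)), 2   [neg-Box-rule on 5: fresh world 2, 0R2]
13. not (q and p), 2   [neg-and-rule on 12 (branches; this branch)]
14. not p, 2   [neg-and-rule on 13 (branches; this branch)]
Accessibility: 0R0, 0R1, 0R2, 1R1, 2R2
Complete open branch: satisfiable in S4, hence also in K, T (this S4-model is also a K-model and a T-model).

K, T, S4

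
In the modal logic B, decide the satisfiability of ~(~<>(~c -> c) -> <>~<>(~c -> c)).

1. ~(~<>(~c -> c) -> <>~<>(~c -> c)), u
2. ~<>(~c -> c), u   [~->-rule on 1]
3. ~<>~<>(~c -> c), u   [~->-rule on 1]
4. ~(~c -> c), u   [~<>-rule on 2 via uRu]
5. ~c, u   [~->-rule on 4]
6. <>(~c -> c), u   [~<>-rule on 3 via uRu]
7. ~c -> c, v   [<>-rule on 6: fresh world v, uRv]
8. ~(~c -> c), v   [~<>-rule on 2 via uRv]
9. ~c, v   [~->-rule on 8]
10. <>(~c -> c), v   [~<>-rule on 3 via uRv]
11. c, v   [->-rule on 7 (branches; this branch)]
Accessibility: uRu, uRv, vRu, vRv
Branch closes: c and ~c both at v.
(One branch shown.) All branches close.

No, unsatisfiable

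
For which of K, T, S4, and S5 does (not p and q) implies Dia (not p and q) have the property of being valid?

K-tableau for the negation not ((not p and q) implies Dia (not p and q)):
1. not ((not p and q) implies Dia (not p and q)), u
2. not p and q, u
3. not Dia (not p and q), u
4. not p, u
5. q, u
Complete open branch: countermodel on a K-frame, so not valid in K.
T-tableau for the negation not ((not p and q) implies Dia (not p and q)):
1. not ((not p and q) implies Dia (not p and q)), u
2. not p and q, u
3. not Dia (not p and q), u
4. not p, u
5. q, u
6. not (not p and q), u
7. not q, u
Accessibility: uRu
Branch closes: q and not q both at u.
Every branch closes (one shown): valid in T, hence also in S4, S5 (every theorem of T is a theorem of S4 and S5).

T, S4, S5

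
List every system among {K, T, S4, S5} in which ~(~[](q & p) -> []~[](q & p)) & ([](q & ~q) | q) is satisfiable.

K, T, S4

S4-tableau for the formula:
1. ~(~[](q & p) -> []~[](q & p)) & ([](q & ~q) | q), w0
2. ~(~[](q & p) -> []~[](q & p)), w0   [&-rule on 1]
3. [](q & ~q) | q, w0   [&-rule on 1]
4. ~[](q & p), w0   [~->-rule on 2]
5. ~[]~[](q & p), w0   [~->-rule on 2]
6. q, w0   [|-rule on 3 (branches; this branch)]
7. ~(q & p), w1   [~[]-rule on 4: fresh world w1, w0Rw1]
8. ~p, w1   [~&-rule on 7 (branches; this branch)]
9. [](q & p), w2   [~[]-rule on 5: fresh world w2, w0Rw2]
10. q & p, w2   [[]-rule on 9 via w2Rw2]
11. q, w2   [&-rule on 10]
12. p, w2   [&-rule on 10]
Accessibility: w0Rw0, w0Rw1, w0Rw2, w1Rw1, w2Rw2
Complete open branch: satisfiable in S4, hence also in K, T (this S4-model is also a K-model and a T-model).
S5-tableau for the formula:
1. ~(~[](q & p) -> []~[](q & p)) & ([](q & ~q) | q), w0
2. ~(~[](q & p) -> []~[](q & p)), w0   [&-rule on 1]
3. [](q & ~q) | q, w0   [&-rule on 1]
4. ~[](q & p), w0   [~->-rule on 2]
5. ~[]~[](q & p), w0   [~->-rule on 2]
6. q, w0   [|-rule on 3 (branches; this branch)]
7. ~(q & p), w1   [~[]-rule on 4: fresh world w1, w0Rw1]
8. ~p, w1   [~&-rule on 7 (branches; this branch)]
9. [](q & p), w2   [~[]-rule on 5: fresh world w2, w0Rw2]
10. q & p, w0   [[]-rule on 9 via w2Rw0]
11. p, w0   [&-rule on 10]
12. q & p, w1   [[]-rule on 9 via w2Rw1]
13. q, w1   [&-rule on 12]
14. p, w1   [&-rule on 12]
Accessibility: w0Rw0, w0Rw1, w0Rw2, w1Rw0, w1Rw1, w1Rw2, w2Rw0, w2Rw1, w2Rw2
Branch closes: p and ~p both at w1.
Every branch closes (one shown): unsatisfiable in S5.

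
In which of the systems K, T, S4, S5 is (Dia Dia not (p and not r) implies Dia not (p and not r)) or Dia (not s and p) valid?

T-tableau for the negation not ((Dia Dia not (p and not r) implies Dia not (p and not r)) or Dia (not s and p)):
1. not ((Dia Dia not (p and not r) implies Dia not (p and not r)) or Dia (not s and p)), u
2. not (Dia Dia not (p and not r) implies Dia not (p and not r)), u   [neg-or-rule on 1]
3. not Dia (not s and p), u   [neg-or-rule on 1]
4. Dia Dia not (p and not r), u   [neg-implies-rule on 2]
5. not Dia not (p and not r), u   [neg-implies-rule on 2]
6. not (not s and p), u   [neg-Dia-rule on 3 via uRu]
7. p and not r, u   [neg-Dia-rule on 5 via uRu]
8. p, u   [and-rule on 7]
9. not r, u   [and-rule on 7]
10. s, u   [neg-and-rule on 6 (branches; this branch)]
11. Dia not (p and not r), v   [Dia-rule on 4: fresh world v, uRv]
12. not (not s and p), v   [neg-Dia-rule on 3 via uRv]
13. p and not r, v   [neg-Dia-rule on 5 via uRv]
14. p, v   [and-rule on 13]
15. not r, v   [and-rule on 13]
16. s, v   [neg-and-rule on 12 (branches; this branch)]
17. not (p and not r), w   [Dia-rule on 11: fresh world w, vRw]
18. r, w   [neg-and-rule on 17 (branches; this branch)]
Accessibility: uRu, uRv, vRv, vRw, wRw
Complete open branch: countermodel on a T-frame, so not valid in T, nor in K (the same frame is also a K-frame).
S4-tableau for the negation not ((Dia Dia not (p and not r) implies Dia not (p and not r)) or Dia (not s and p)):
1. not ((Dia Dia not (p and not r) implies Dia not (p and not r)) or Dia (not s and p)), u
2. not (Dia Dia not (p and not r) implies Dia not (p and not r)), u   [neg-or-rule on 1]
3. not Dia (not s and p), u   [neg-or-rule on 1]
4. Dia Dia not (p and not r), u   [neg-implies-rule on 2]
5. not Dia not (p and not r), u   [neg-implies-rule on 2]
6. not (not s and p), u   [neg-Dia-rule on 3 via uRu]
7. p and not r, u   [neg-Dia-rule on 5 via uRu]
8. p, u   [and-rule on 7]
9. not r, u   [and-rule on 7]
10. s, u   [neg-and-rule on 6 (branches; this branch)]
11. Dia not (p and not r), v   [Dia-rule on 4: fresh world v, uRv]
12. not (not s and p), v   [neg-Dia-rule on 3 via uRv]
13. p and not r, v   [neg-Dia-rule on 5 via uRv]
14. p, v   [and-rule on 13]
15. not r, v   [and-rule on 13]
16. s, v   [neg-and-rule on 12 (branches; this branch)]
17. not (p and not r), w   [Dia-rule on 11: fresh world w, vRw]
18. not (not s and p), w   [neg-Dia-rule on 3 via uRw]
19. p and not r, w   [neg-Dia-rule on 5 via uRw]
20. p, w   [and-rule on 19]
21. not r, w   [and-rule on 19]
22. r, w   [neg-and-rule on 17 (branches; this branch)]
Accessibility: uRu, uRv, uRw, vRv, vRw, wRw
Branch closes: r and not r both at w.
Every branch closes (one shown): valid in S4, hence also in S5 (every theorem of S4 is a theorem of S5).

S4, S5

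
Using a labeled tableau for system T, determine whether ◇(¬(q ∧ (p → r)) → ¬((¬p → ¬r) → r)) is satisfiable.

1. ◇(¬(q ∧ (p → r)) → ¬((¬p → ¬r) → r)), w0
2. ¬(q ∧ (p → r)) → ¬((¬p → ¬r) → r), w1
3. ¬((¬p → ¬r) → r), w1
4. ¬p → ¬r, w1
5. ¬r, w1
Accessibility: w0Rw0, w0Rw1, w1Rw1

Yes, satisfiable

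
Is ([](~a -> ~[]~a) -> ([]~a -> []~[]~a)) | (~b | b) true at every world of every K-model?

Yes, valid

Tableau for the negation ~(([](~a -> ~[]~a) -> ([]~a -> []~[]~a)) | (~b | b)):
1. ~(([](~a -> ~[]~a) -> ([]~a -> []~[]~a)) | (~b | b)), 0
2. ~([](~a -> ~[]~a) -> ([]~a -> []~[]~a)), 0
3. ~(~b | b), 0
4. [](~a -> ~[]~a), 0
5. ~([]~a -> []~[]~a), 0
6. b, 0
7. ~b, 0
Branch closes: b and ~b both at 0.
All branches of the negation close; one closing branch shown above.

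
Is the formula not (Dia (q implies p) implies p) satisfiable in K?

Satisfiable (open branch found)

1. not (Dia (q implies p) implies p), u
2. Dia (q implies p), u
3. not p, u
4. q implies p, v
5. p, v
Accessibility: uRv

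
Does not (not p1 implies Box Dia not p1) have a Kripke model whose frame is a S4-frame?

1. not (not p1 implies Box Dia not p1), u
2. not p1, u
3. not Box Dia not p1, u
4. not Dia not p1, v
5. p1, v
Accessibility: uRu, uRv, vRv

Satisfiable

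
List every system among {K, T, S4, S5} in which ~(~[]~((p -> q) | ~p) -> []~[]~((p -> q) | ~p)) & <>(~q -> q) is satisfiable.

K, T, S4

S5-tableau for the formula:
1. ~(~[]~((p -> q) | ~p) -> []~[]~((p -> q) | ~p)) & <>(~q -> q), u
2. ~(~[]~((p -> q) | ~p) -> []~[]~((p -> q) | ~p)), u   [&-rule on 1]
3. <>(~q -> q), u   [&-rule on 1]
4. ~[]~((p -> q) | ~p), u   [~->-rule on 2]
5. ~[]~[]~((p -> q) | ~p), u   [~->-rule on 2]
6. ~q -> q, v   [<>-rule on 3: fresh world v, uRv]
7. q, v   [->-rule on 6 (branches; this branch)]
8. (p -> q) | ~p, w   [~[]-rule on 4: fresh world w, uRw]
9. p -> q, w   [|-rule on 8 (branches; this branch)]
10. q, w   [->-rule on 9 (branches; this branch)]
11. []~((p -> q) | ~p), x   [~[]-rule on 5: fresh world x, uRx]
12. ~((p -> q) | ~p), u   [[]-rule on 11 via xRu]
13. ~(p -> q), u   [~|-rule on 12]
14. p, u   [~|-rule on 12]
15. ~q, u   [~->-rule on 13]
16. ~((p -> q) | ~p), v   [[]-rule on 11 via xRv]
17. ~(p -> q), v   [~|-rule on 16]
18. p, v   [~|-rule on 16]
19. ~q, v   [~->-rule on 17]
Accessibility: uRu, uRv, uRw, uRx, vRu, vRv, vRw, vRx, wRu, wRv, wRw, wRx, xRu, xRv, xRw, xRx
Branch closes: q and ~q both at v.
Every branch closes (one shown): unsatisfiable in S5.
S4-tableau for the formula:
1. ~(~[]~((p -> q) | ~p) -> []~[]~((p -> q) | ~p)) & <>(~q -> q), u
2. ~(~[]~((p -> q) | ~p) -> []~[]~((p -> q) | ~p)), u   [&-rule on 1]
3. <>(~q -> q), u   [&-rule on 1]
4. ~[]~((p -> q) | ~p), u   [~->-rule on 2]
5. ~[]~[]~((p -> q) | ~p), u   [~->-rule on 2]
6. ~q -> q, v   [<>-rule on 3: fresh world v, uRv]
7. q, v   [->-rule on 6 (branches; this branch)]
8. (p -> q) | ~p, w   [~[]-rule on 4: fresh world w, uRw]
9. ~p, w   [|-rule on 8 (branches; this branch)]
10. []~((p -> q) | ~p), x   [~[]-rule on 5: fresh world x, uRx]
11. ~((p -> q) | ~p), x   [[]-rule on 10 via xRx]
12. ~(p -> q), x   [~|-rule on 11]
13. p, x   [~|-rule on 11]
14. ~q, x   [~->-rule on 12]
Accessibility: uRu, uRv, uRw, uRx, vRv, wRw, xRx
Complete open branch: satisfiable in S4, hence also in K, T (this S4-model is also a K-model and a T-model).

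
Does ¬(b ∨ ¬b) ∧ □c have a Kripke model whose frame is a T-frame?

1. ¬(b ∨ ¬b) ∧ □c, 0
2. ¬(b ∨ ¬b), 0
3. □c, 0
4. ¬b, 0
5. b, 0
Accessibility: 0R0
Branch closes: b and ¬b both at 0.
(One branch shown.) All branches close.

No, unsatisfiable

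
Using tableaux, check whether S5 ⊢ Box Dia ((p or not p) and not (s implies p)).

Tableau for the negation not Box Dia ((p or not p) and not (s implies p)):
1. not Box Dia ((p or not p) and not (s implies p)), u
2. not Dia ((p or not p) and not (s implies p)), v
3. not ((p or not p) and not (s implies p)), u
4. not ((p or not p) and not (s implies p)), v
5. s implies p, u
6. s implies p, v
7. p, u
8. p, v
Accessibility: uRu, uRv, vRu, vRv
The negation has an open branch (countermodel exists).

Invalid (countermodel exists)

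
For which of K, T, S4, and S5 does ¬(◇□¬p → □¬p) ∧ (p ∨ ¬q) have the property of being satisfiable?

K, T, S4

S5-tableau for the formula:
1. ¬(◇□¬p → □¬p) ∧ (p ∨ ¬q), 0
2. ¬(◇□¬p → □¬p), 0   [∧-rule on 1]
3. p ∨ ¬q, 0   [∧-rule on 1]
4. ◇□¬p, 0   [¬→-rule on 2]
5. ¬□¬p, 0   [¬→-rule on 2]
6. ¬q, 0   [∨-rule on 3 (branches; this branch)]
7. □¬p, 1   [◇-rule on 4: fresh world 1, 0R1]
8. ¬p, 0   [□-rule on 7 via 1R0]
9. ¬p, 1   [□-rule on 7 via 1R1]
10. p, 2   [¬□-rule on 5: fresh world 2, 0R2]
11. ¬p, 2   [□-rule on 7 via 1R2]
Accessibility: 0R0, 0R1, 0R2, 1R0, 1R1, 1R2, 2R0, 2R1, 2R2
Branch closes: p and ¬p both at 2.
Every branch closes (one shown): unsatisfiable in S5.
S4-tableau for the formula:
1. ¬(◇□¬p → □¬p) ∧ (p ∨ ¬q), 0
2. ¬(◇□¬p → □¬p), 0   [∧-rule on 1]
3. p ∨ ¬q, 0   [∧-rule on 1]
4. ◇□¬p, 0   [¬→-rule on 2]
5. ¬□¬p, 0   [¬→-rule on 2]
6. ¬q, 0   [∨-rule on 3 (branches; this branch)]
7. □¬p, 1   [◇-rule on 4: fresh world 1, 0R1]
8. ¬p, 1   [□-rule on 7 via 1R1]
9. p, 2   [¬□-rule on 5: fresh world 2, 0R2]
Accessibility: 0R0, 0R1, 0R2, 1R1, 2R2
Complete open branch: satisfiable in S4, hence also in K, T (this S4-model is also a K-model and a T-model).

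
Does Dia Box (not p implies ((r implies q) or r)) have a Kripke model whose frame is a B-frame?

Satisfiable (open branch found)

1. Dia Box (not p implies ((r implies q) or r)), w0
2. Box (not p implies ((r implies q) or r)), w1
3. not p implies ((r implies q) or r), w0
4. not p implies ((r implies q) or r), w1
5. (r implies q) or r, w0
6. (r implies q) or r, w1
7. r, w0
8. r, w1
Accessibility: w0Rw0, w0Rw1, w1Rw0, w1Rw1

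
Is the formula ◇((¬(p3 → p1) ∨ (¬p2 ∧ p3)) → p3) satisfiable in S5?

1. ◇((¬(p3 → p1) ∨ (¬p2 ∧ p3)) → p3), u
2. (¬(p3 → p1) ∨ (¬p2 ∧ p3)) → p3, v
3. p3, v
Accessibility: uRu, uRv, vRu, vRv

Yes, satisfiable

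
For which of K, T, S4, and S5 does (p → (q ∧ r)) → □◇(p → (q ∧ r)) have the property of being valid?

S5

S4-tableau for the negation ¬((p → (q ∧ r)) → □◇(p → (q ∧ r))):
1. ¬((p → (q ∧ r)) → □◇(p → (q ∧ r))), u
2. p → (q ∧ r), u   [¬→-rule on 1]
3. ¬□◇(p → (q ∧ r)), u   [¬→-rule on 1]
4. q ∧ r, u   [→-rule on 2 (branches; this branch)]
5. q, u   [∧-rule on 4]
6. r, u   [∧-rule on 4]
7. ¬◇(p → (q ∧ r)), v   [¬□-rule on 3: fresh world v, uRv]
8. ¬(p → (q ∧ r)), v   [¬◇-rule on 7 via vRv]
9. p, v   [¬→-rule on 8]
10. ¬(q ∧ r), v   [¬→-rule on 8]
11. ¬r, v   [¬∧-rule on 10 (branches; this branch)]
Accessibility: uRu, uRv, vRv
Complete open branch: countermodel on an S4-frame, so not valid in S4, nor in K, T (the same frame is also a K-frame and a T-frame).
S5-tableau for the negation ¬((p → (q ∧ r)) → □◇(p → (q ∧ r))):
1. ¬((p → (q ∧ r)) → □◇(p → (q ∧ r))), u
2. p → (q ∧ r), u   [¬→-rule on 1]
3. ¬□◇(p → (q ∧ r)), u   [¬→-rule on 1]
4. q ∧ r, u   [→-rule on 2 (branches; this branch)]
5. q, u   [∧-rule on 4]
6. r, u   [∧-rule on 4]
7. ¬◇(p → (q ∧ r)), v   [¬□-rule on 3: fresh world v, uRv]
8. ¬(p → (q ∧ r)), u   [¬◇-rule on 7 via vRu]
9. p, u   [¬→-rule on 8]
10. ¬(q ∧ r), u   [¬→-rule on 8]
11. ¬(p → (q ∧ r)), v   [¬◇-rule on 7 via vRv]
12. p, v   [¬→-rule on 11]
13. ¬(q ∧ r), v   [¬→-rule on 11]
14. ¬r, u   [¬∧-rule on 10 (branches; this branch)]
Accessibility: uRu, uRv, vRu, vRv
Branch closes: r and ¬r both at u.
Every branch closes (one shown): valid in S5.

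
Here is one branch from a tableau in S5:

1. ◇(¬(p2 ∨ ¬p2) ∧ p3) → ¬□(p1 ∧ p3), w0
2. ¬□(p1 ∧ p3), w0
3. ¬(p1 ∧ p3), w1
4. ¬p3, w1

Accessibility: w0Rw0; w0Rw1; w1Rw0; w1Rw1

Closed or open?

Open

There is no literal clash: for every atom and world, at most one sign appears.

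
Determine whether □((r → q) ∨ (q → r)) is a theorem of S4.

Valid

Tableau for the negation ¬□((r → q) ∨ (q → r)):
1. ¬□((r → q) ∨ (q → r)), 0
2. ¬((r → q) ∨ (q → r)), 1
3. ¬(r → q), 1
4. ¬(q → r), 1
5. r, 1
6. ¬q, 1
7. q, 1
8. ¬r, 1
Accessibility: 0R0, 0R1, 1R1
Branch closes: q and ¬q both at 1.
All branches of the negation close; one closing branch shown above.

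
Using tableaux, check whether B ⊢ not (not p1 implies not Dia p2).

Tableau for the negation not p1 implies not Dia p2:
1. not p1 implies not Dia p2, u
2. not Dia p2, u
3. not p2, u
Accessibility: uRu
The negation has an open branch (countermodel exists).

Not valid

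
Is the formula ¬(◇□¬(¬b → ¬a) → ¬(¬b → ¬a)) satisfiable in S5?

Unsatisfiable (every branch closes)

1. ¬(◇□¬(¬b → ¬a) → ¬(¬b → ¬a)), w0
2. ◇□¬(¬b → ¬a), w0   [¬→-rule on 1]
3. ¬b → ¬a, w0   [¬→-rule on 1]
4. ¬a, w0   [→-rule on 3 (branches; this branch)]
5. □¬(¬b → ¬a), w1   [◇-rule on 2: fresh world w1, w0Rw1]
6. ¬(¬b → ¬a), w0   [□-rule on 5 via w1Rw0]
7. ¬b, w0   [¬→-rule on 6]
8. a, w0   [¬→-rule on 6]
Accessibility: w0Rw0, w0Rw1, w1Rw0, w1Rw1
Branch closes: a and ¬a both at w0.
(One branch shown.) All branches close.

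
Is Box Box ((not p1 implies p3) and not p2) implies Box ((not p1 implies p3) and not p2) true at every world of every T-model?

Valid

Tableau for the negation not (Box Box ((not p1 implies p3) and not p2) implies Box ((not p1 implies p3) and not p2)):
1. not (Box Box ((not p1 implies p3) and not p2) implies Box ((not p1 implies p3) and not p2)), 0
2. Box Box ((not p1 implies p3) and not p2), 0   [neg-implies-rule on 1]
3. not Box ((not p1 implies p3) and not p2), 0   [neg-implies-rule on 1]
4. Box ((not p1 implies p3) and not p2), 0   [Box-rule on 2 via 0R0]
5. (not p1 implies p3) and not p2, 0   [Box-rule on 4 via 0R0]
6. not p1 implies p3, 0   [and-rule on 5]
7. not p2, 0   [and-rule on 5]
8. p3, 0   [implies-rule on 6 (branches; this branch)]
9. not ((not p1 implies p3) and not p2), 1   [neg-Box-rule on 3: fresh world 1, 0R1]
10. Box ((not p1 implies p3) and not p2), 1   [Box-rule on 2 via 0R1]
11. (not p1 implies p3) and not p2, 1   [Box-rule on 4 via 0R1]
12. not p1 implies p3, 1   [and-rule on 11]
13. not p2, 1   [and-rule on 11]
14. not (not p1 implies p3), 1   [neg-and-rule on 9 (branches; this branch)]
15. not p1, 1   [neg-implies-rule on 14]
16. not p3, 1   [neg-implies-rule on 14]
17. p3, 1   [implies-rule on 12 (branches; this branch)]
Accessibility: 0R0, 0R1, 1R1
Branch closes: p3 and not p3 both at 1.
All branches of the negation close; one closing branch shown above.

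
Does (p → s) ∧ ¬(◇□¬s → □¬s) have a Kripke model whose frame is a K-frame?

Yes, satisfiable

1. (p → s) ∧ ¬(◇□¬s → □¬s), 0
2. p → s, 0
3. ¬(◇□¬s → □¬s), 0
4. ◇□¬s, 0
5. ¬□¬s, 0
6. s, 0
7. □¬s, 1
8. s, 2
Accessibility: 0R1, 0R2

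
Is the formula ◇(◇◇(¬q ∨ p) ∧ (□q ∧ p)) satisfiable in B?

1. ◇(◇◇(¬q ∨ p) ∧ (□q ∧ p)), w0
2. ◇◇(¬q ∨ p) ∧ (□q ∧ p), w1
3. ◇◇(¬q ∨ p), w1
4. □q ∧ p, w1
5. □q, w1
6. p, w1
7. q, w0
8. q, w1
9. ◇(¬q ∨ p), w2
10. q, w2
11. ¬q ∨ p, w3
12. p, w3
Accessibility: w0Rw0, w0Rw1, w1Rw0, w1Rw1, w1Rw2, w2Rw1, w2Rw2, w2Rw3, w3Rw2, w3Rw3

Satisfiable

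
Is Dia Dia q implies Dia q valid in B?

No, not valid

Tableau for the negation not (Dia Dia q implies Dia q):
1. not (Dia Dia q implies Dia q), w0
2. Dia Dia q, w0
3. not Dia q, w0
4. not q, w0
5. Dia q, w1
6. not q, w1
7. q, w2
Accessibility: w0Rw0, w0Rw1, w1Rw0, w1Rw1, w1Rw2, w2Rw1, w2Rw2
The negation has an open branch (countermodel exists).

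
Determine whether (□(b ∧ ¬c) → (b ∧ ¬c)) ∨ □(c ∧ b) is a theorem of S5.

Yes, valid

Tableau for the negation ¬((□(b ∧ ¬c) → (b ∧ ¬c)) ∨ □(c ∧ b)):
1. ¬((□(b ∧ ¬c) → (b ∧ ¬c)) ∨ □(c ∧ b)), 0
2. ¬(□(b ∧ ¬c) → (b ∧ ¬c)), 0   [¬∨-rule on 1]
3. ¬□(c ∧ b), 0   [¬∨-rule on 1]
4. □(b ∧ ¬c), 0   [¬→-rule on 2]
5. ¬(b ∧ ¬c), 0   [¬→-rule on 2]
6. b ∧ ¬c, 0   [□-rule on 4 via 0R0]
7. b, 0   [∧-rule on 6]
8. ¬c, 0   [∧-rule on 6]
9. c, 0   [¬∧-rule on 5 (branches; this branch)]
Accessibility: 0R0
Branch closes: c and ¬c both at 0.
All branches of the negation close; one closing branch shown above.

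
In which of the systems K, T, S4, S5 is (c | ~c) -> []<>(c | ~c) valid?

T, S4, S5

T-tableau for the negation ~((c | ~c) -> []<>(c | ~c)):
1. ~((c | ~c) -> []<>(c | ~c)), w0
2. c | ~c, w0
3. ~[]<>(c | ~c), w0
4. ~c, w0
5. ~<>(c | ~c), w1
6. ~(c | ~c), w1
7. ~c, w1
8. c, w1
Accessibility: w0Rw0, w0Rw1, w1Rw1
Branch closes: c and ~c both at w1.
Every branch closes (one shown): valid in T, hence also in S4, S5 (every theorem of T is a theorem of S4 and S5).
K-tableau for the negation ~((c | ~c) -> []<>(c | ~c)):
1. ~((c | ~c) -> []<>(c | ~c)), w0
2. c | ~c, w0
3. ~[]<>(c | ~c), w0
4. ~c, w0
5. ~<>(c | ~c), w1
Accessibility: w0Rw1
Complete open branch: countermodel on a K-frame, so not valid in K.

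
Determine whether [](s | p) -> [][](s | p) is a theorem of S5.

Tableau for the negation ~([](s | p) -> [][](s | p)):
1. ~([](s | p) -> [][](s | p)), w0
2. [](s | p), w0
3. ~[][](s | p), w0
4. s | p, w0
5. p, w0
6. ~[](s | p), w1
7. s | p, w1
8. p, w1
9. ~(s | p), w2
10. ~s, w2
11. ~p, w2
12. s | p, w2
13. p, w2
Accessibility: w0Rw0, w0Rw1, w0Rw2, w1Rw0, w1Rw1, w1Rw2, w2Rw0, w2Rw1, w2Rw2
Branch closes: p and ~p both at w2.
All branches of the negation close; one closing branch shown above.

Valid in S5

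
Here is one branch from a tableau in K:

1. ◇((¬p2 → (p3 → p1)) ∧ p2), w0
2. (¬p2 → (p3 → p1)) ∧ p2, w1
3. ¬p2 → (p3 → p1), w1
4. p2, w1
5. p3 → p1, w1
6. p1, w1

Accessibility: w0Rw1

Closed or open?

There is no literal clash: for every atom and world, at most one sign appears.

Open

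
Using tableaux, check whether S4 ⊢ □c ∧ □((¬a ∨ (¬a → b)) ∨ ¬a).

Tableau for the negation ¬(□c ∧ □((¬a ∨ (¬a → b)) ∨ ¬a)):
1. ¬(□c ∧ □((¬a ∨ (¬a → b)) ∨ ¬a)), 0
2. ¬□c, 0   [¬∧-rule on 1 (branches; this branch)]
3. ¬c, 1   [¬□-rule on 2: fresh world 1, 0R1]
Accessibility: 0R0, 0R1, 1R1
The negation has an open branch (countermodel exists).

No, not valid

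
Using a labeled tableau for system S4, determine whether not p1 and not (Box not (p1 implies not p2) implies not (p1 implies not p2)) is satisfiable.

Unsatisfiable

1. not p1 and not (Box not (p1 implies not p2) implies not (p1 implies not p2)), u
2. not p1, u
3. not (Box not (p1 implies not p2) implies not (p1 implies not p2)), u
4. Box not (p1 implies not p2), u
5. p1 implies not p2, u
6. not (p1 implies not p2), u
7. p1, u
8. p2, u
Accessibility: uRu
Branch closes: p1 and not p1 both at u.
(One branch shown.) All branches close.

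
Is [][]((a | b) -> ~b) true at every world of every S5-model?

Tableau for the negation ~[][]((a | b) -> ~b):
1. ~[][]((a | b) -> ~b), w0
2. ~[]((a | b) -> ~b), w1
3. ~((a | b) -> ~b), w2
4. a | b, w2
5. b, w2
Accessibility: w0Rw0, w0Rw1, w0Rw2, w1Rw0, w1Rw1, w1Rw2, w2Rw0, w2Rw1, w2Rw2
The negation has an open branch (countermodel exists).

No, not valid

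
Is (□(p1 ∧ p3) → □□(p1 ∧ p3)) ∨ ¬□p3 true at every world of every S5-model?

Valid

Tableau for the negation ¬((□(p1 ∧ p3) → □□(p1 ∧ p3)) ∨ ¬□p3):
1. ¬((□(p1 ∧ p3) → □□(p1 ∧ p3)) ∨ ¬□p3), w0
2. ¬(□(p1 ∧ p3) → □□(p1 ∧ p3)), w0
3. □p3, w0
4. □(p1 ∧ p3), w0
5. ¬□□(p1 ∧ p3), w0
6. p3, w0
7. p1 ∧ p3, w0
8. p1, w0
9. ¬□(p1 ∧ p3), w1
10. p3, w1
11. p1 ∧ p3, w1
12. p1, w1
13. ¬(p1 ∧ p3), w2
14. p3, w2
15. p1 ∧ p3, w2
16. p1, w2
17. ¬p3, w2
Accessibility: w0Rw0, w0Rw1, w0Rw2, w1Rw0, w1Rw1, w1Rw2, w2Rw0, w2Rw1, w2Rw2
Branch closes: p3 and ¬p3 both at w2.
All branches of the negation close; one closing branch shown above.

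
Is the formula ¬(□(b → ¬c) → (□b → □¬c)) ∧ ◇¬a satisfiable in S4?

No, unsatisfiable

1. ¬(□(b → ¬c) → (□b → □¬c)) ∧ ◇¬a, u
2. ¬(□(b → ¬c) → (□b → □¬c)), u   [∧-rule on 1]
3. ◇¬a, u   [∧-rule on 1]
4. □(b → ¬c), u   [¬→-rule on 2]
5. ¬(□b → □¬c), u   [¬→-rule on 2]
6. □b, u   [¬→-rule on 5]
7. ¬□¬c, u   [¬→-rule on 5]
8. b → ¬c, u   [□-rule on 4 via uRu]
9. b, u   [□-rule on 6 via uRu]
10. ¬c, u   [→-rule on 8 (branches; this branch)]
11. ¬a, v   [◇-rule on 3: fresh world v, uRv]
12. b → ¬c, v   [□-rule on 4 via uRv]
13. b, v   [□-rule on 6 via uRv]
14. ¬c, v   [→-rule on 12 (branches; this branch)]
15. c, w   [¬□-rule on 7: fresh world w, uRw]
16. b → ¬c, w   [□-rule on 4 via uRw]
17. b, w   [□-rule on 6 via uRw]
18. ¬c, w   [→-rule on 16 (branches; this branch)]
Accessibility: uRu, uRv, uRw, vRv, wRw
Branch closes: c and ¬c both at w.
(One branch shown.) All branches close.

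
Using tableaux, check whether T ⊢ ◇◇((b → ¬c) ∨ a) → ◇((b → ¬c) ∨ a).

Tableau for the negation ¬(◇◇((b → ¬c) ∨ a) → ◇((b → ¬c) ∨ a)):
1. ¬(◇◇((b → ¬c) ∨ a) → ◇((b → ¬c) ∨ a)), w0
2. ◇◇((b → ¬c) ∨ a), w0   [¬→-rule on 1]
3. ¬◇((b → ¬c) ∨ a), w0   [¬→-rule on 1]
4. ¬((b → ¬c) ∨ a), w0   [¬◇-rule on 3 via w0Rw0]
5. ¬(b → ¬c), w0   [¬∨-rule on 4]
6. ¬a, w0   [¬∨-rule on 4]
7. b, w0   [¬→-rule on 5]
8. c, w0   [¬→-rule on 5]
9. ◇((b → ¬c) ∨ a), w1   [◇-rule on 2: fresh world w1, w0Rw1]
10. ¬((b → ¬c) ∨ a), w1   [¬◇-rule on 3 via w0Rw1]
11. ¬(b → ¬c), w1   [¬∨-rule on 10]
12. ¬a, w1   [¬∨-rule on 10]
13. b, w1   [¬→-rule on 11]
14. c, w1   [¬→-rule on 11]
15. (b → ¬c) ∨ a, w2   [◇-rule on 9: fresh world w2, w1Rw2]
16. a, w2   [∨-rule on 15 (branches; this branch)]
Accessibility: w0Rw0, w0Rw1, w1Rw1, w1Rw2, w2Rw2
The negation has an open branch (countermodel exists).

Invalid (countermodel exists)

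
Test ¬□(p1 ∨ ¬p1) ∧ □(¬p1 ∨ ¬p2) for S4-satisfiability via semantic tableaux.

No, unsatisfiable

1. ¬□(p1 ∨ ¬p1) ∧ □(¬p1 ∨ ¬p2), w0
2. ¬□(p1 ∨ ¬p1), w0
3. □(¬p1 ∨ ¬p2), w0
4. ¬p1 ∨ ¬p2, w0
5. ¬p2, w0
6. ¬(p1 ∨ ¬p1), w1
7. ¬p1, w1
8. p1, w1
Accessibility: w0Rw0, w0Rw1, w1Rw1
Branch closes: p1 and ¬p1 both at w1.
(One branch shown.) All branches close.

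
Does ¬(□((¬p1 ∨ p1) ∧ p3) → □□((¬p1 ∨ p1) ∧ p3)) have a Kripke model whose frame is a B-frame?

1. ¬(□((¬p1 ∨ p1) ∧ p3) → □□((¬p1 ∨ p1) ∧ p3)), 0
2. □((¬p1 ∨ p1) ∧ p3), 0   [¬→-rule on 1]
3. ¬□□((¬p1 ∨ p1) ∧ p3), 0   [¬→-rule on 1]
4. (¬p1 ∨ p1) ∧ p3, 0   [□-rule on 2 via 0R0]
5. ¬p1 ∨ p1, 0   [∧-rule on 4]
6. p3, 0   [∧-rule on 4]
7. p1, 0   [∨-rule on 5 (branches; this branch)]
8. ¬□((¬p1 ∨ p1) ∧ p3), 1   [¬□-rule on 3: fresh world 1, 0R1]
9. (¬p1 ∨ p1) ∧ p3, 1   [□-rule on 2 via 0R1]
10. ¬p1 ∨ p1, 1   [∧-rule on 9]
11. p3, 1   [∧-rule on 9]
12. p1, 1   [∨-rule on 10 (branches; this branch)]
13. ¬((¬p1 ∨ p1) ∧ p3), 2   [¬□-rule on 8: fresh world 2, 1R2]
14. ¬p3, 2   [¬∧-rule on 13 (branches; this branch)]
Accessibility: 0R0, 0R1, 1R0, 1R1, 1R2, 2R1, 2R2

Satisfiable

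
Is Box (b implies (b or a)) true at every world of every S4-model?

Valid

Tableau for the negation not Box (b implies (b or a)):
1. not Box (b implies (b or a)), u
2. not (b implies (b or a)), v
3. b, v
4. not (b or a), v
5. not b, v
6. not a, v
Accessibility: uRu, uRv, vRv
Branch closes: b and not b both at v.
All branches of the negation close; one closing branch shown above.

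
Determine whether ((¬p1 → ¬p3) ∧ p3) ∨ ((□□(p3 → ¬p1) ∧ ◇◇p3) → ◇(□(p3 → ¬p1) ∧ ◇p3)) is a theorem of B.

Tableau for the negation ¬(((¬p1 → ¬p3) ∧ p3) ∨ ((□□(p3 → ¬p1) ∧ ◇◇p3) → ◇(□(p3 → ¬p1) ∧ ◇p3))):
1. ¬(((¬p1 → ¬p3) ∧ p3) ∨ ((□□(p3 → ¬p1) ∧ ◇◇p3) → ◇(□(p3 → ¬p1) ∧ ◇p3))), 0
2. ¬((¬p1 → ¬p3) ∧ p3), 0   [¬∨-rule on 1]
3. ¬((□□(p3 → ¬p1) ∧ ◇◇p3) → ◇(□(p3 → ¬p1) ∧ ◇p3)), 0   [¬∨-rule on 1]
4. □□(p3 → ¬p1) ∧ ◇◇p3, 0   [¬→-rule on 3]
5. ¬◇(□(p3 → ¬p1) ∧ ◇p3), 0   [¬→-rule on 3]
6. □□(p3 → ¬p1), 0   [∧-rule on 4]
7. ◇◇p3, 0   [∧-rule on 4]
8. ¬(□(p3 → ¬p1) ∧ ◇p3), 0   [¬◇-rule on 5 via 0R0]
9. □(p3 → ¬p1), 0   [□-rule on 6 via 0R0]
10. p3 → ¬p1, 0   [□-rule on 9 via 0R0]
11. ¬p3, 0   [¬∧-rule on 2 (branches; this branch)]
12. ¬◇p3, 0   [¬∧-rule on 8 (branches; this branch)]
13. ¬p1, 0   [→-rule on 10 (branches; this branch)]
14. ◇p3, 1   [◇-rule on 7: fresh world 1, 0R1]
15. ¬(□(p3 → ¬p1) ∧ ◇p3), 1   [¬◇-rule on 5 via 0R1]
16. □(p3 → ¬p1), 1   [□-rule on 6 via 0R1]
17. p3 → ¬p1, 1   [□-rule on 9 via 0R1]
18. ¬p3, 1   [¬◇-rule on 12 via 0R1]
19. ¬□(p3 → ¬p1), 1   [¬∧-rule on 15 (branches; this branch)]
20. ¬p1, 1   [→-rule on 17 (branches; this branch)]
21. p3, 2   [◇-rule on 14: fresh world 2, 1R2]
22. p3 → ¬p1, 2   [□-rule on 16 via 1R2]
23. ¬p1, 2   [→-rule on 22 (branches; this branch)]
24. ¬(p3 → ¬p1), 3   [¬□-rule on 19: fresh world 3, 1R3]
25. p3, 3   [¬→-rule on 24]
26. p1, 3   [¬→-rule on 24]
27. p3 → ¬p1, 3   [□-rule on 16 via 1R3]
28. ¬p1, 3   [→-rule on 27 (branches; this branch)]
Accessibility: 0R0, 0R1, 1R0, 1R1, 1R2, 1R3, 2R1, 2R2, 3R1, 3R3
Branch closes: p1 and ¬p1 both at 3.
All branches of the negation close; one closing branch shown above.

Yes, valid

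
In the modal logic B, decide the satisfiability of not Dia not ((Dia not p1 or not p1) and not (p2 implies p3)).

Satisfiable (open branch found)

1. not Dia not ((Dia not p1 or not p1) and not (p2 implies p3)), w0
2. (Dia not p1 or not p1) and not (p2 implies p3), w0
3. Dia not p1 or not p1, w0
4. not (p2 implies p3), w0
5. p2, w0
6. not p3, w0
7. not p1, w0
Accessibility: w0Rw0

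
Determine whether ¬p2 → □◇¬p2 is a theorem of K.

Tableau for the negation ¬(¬p2 → □◇¬p2):
1. ¬(¬p2 → □◇¬p2), w0
2. ¬p2, w0
3. ¬□◇¬p2, w0
4. ¬◇¬p2, w1
Accessibility: w0Rw1
The negation has an open branch (countermodel exists).

Not valid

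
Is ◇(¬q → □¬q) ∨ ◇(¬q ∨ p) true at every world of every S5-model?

Yes, valid

Tableau for the negation ¬(◇(¬q → □¬q) ∨ ◇(¬q ∨ p)):
1. ¬(◇(¬q → □¬q) ∨ ◇(¬q ∨ p)), 0
2. ¬◇(¬q → □¬q), 0
3. ¬◇(¬q ∨ p), 0
4. ¬(¬q → □¬q), 0
5. ¬q, 0
6. ¬□¬q, 0
7. ¬(¬q ∨ p), 0
8. q, 0
9. ¬p, 0
Accessibility: 0R0
Branch closes: q and ¬q both at 0.
Every branch of the negation's tableau closes; the branch above is one of them.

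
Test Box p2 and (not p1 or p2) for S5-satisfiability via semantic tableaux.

Satisfiable (open branch found)

1. Box p2 and (not p1 or p2), u
2. Box p2, u
3. not p1 or p2, u
4. p2, u
Accessibility: uRu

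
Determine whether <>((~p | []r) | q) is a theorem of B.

Tableau for the negation ~<>((~p | []r) | q):
1. ~<>((~p | []r) | q), u
2. ~((~p | []r) | q), u
3. ~(~p | []r), u
4. ~q, u
5. p, u
6. ~[]r, u
7. ~r, v
8. ~((~p | []r) | q), v
9. ~(~p | []r), v
10. ~q, v
11. p, v
12. ~[]r, v
13. ~r, w
Accessibility: uRu, uRv, vRu, vRv, vRw, wRv, wRw
The negation has an open branch (countermodel exists).

Invalid (countermodel exists)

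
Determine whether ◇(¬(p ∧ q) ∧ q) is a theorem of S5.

Tableau for the negation ¬◇(¬(p ∧ q) ∧ q):
1. ¬◇(¬(p ∧ q) ∧ q), 0
2. ¬(¬(p ∧ q) ∧ q), 0
3. ¬q, 0
Accessibility: 0R0
The negation has an open branch (countermodel exists).

No, not valid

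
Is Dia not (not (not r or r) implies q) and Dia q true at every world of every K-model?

No, not valid

Tableau for the negation not (Dia not (not (not r or r) implies q) and Dia q):
1. not (Dia not (not (not r or r) implies q) and Dia q), u
2. not Dia q, u
The negation has an open branch (countermodel exists).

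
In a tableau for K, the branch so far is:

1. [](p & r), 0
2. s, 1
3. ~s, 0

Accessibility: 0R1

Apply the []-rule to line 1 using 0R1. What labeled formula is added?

p & r, 1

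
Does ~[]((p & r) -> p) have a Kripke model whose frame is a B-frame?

1. ~[]((p & r) -> p), w0
2. ~((p & r) -> p), w1
3. p & r, w1
4. ~p, w1
5. p, w1
6. r, w1
Accessibility: w0Rw0, w0Rw1, w1Rw0, w1Rw1
Branch closes: p and ~p both at w1.
All branches of the tableau close; one closing branch shown above.

Unsatisfiable (every branch closes)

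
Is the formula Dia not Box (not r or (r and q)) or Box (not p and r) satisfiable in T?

1. Dia not Box (not r or (r and q)) or Box (not p and r), w0
2. Box (not p and r), w0
3. not p and r, w0
4. not p, w0
5. r, w0
Accessibility: w0Rw0

Satisfiable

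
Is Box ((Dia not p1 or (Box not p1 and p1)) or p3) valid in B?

No, not valid

Tableau for the negation not Box ((Dia not p1 or (Box not p1 and p1)) or p3):
1. not Box ((Dia not p1 or (Box not p1 and p1)) or p3), 0
2. not ((Dia not p1 or (Box not p1 and p1)) or p3), 1
3. not (Dia not p1 or (Box not p1 and p1)), 1
4. not p3, 1
5. not Dia not p1, 1
6. not (Box not p1 and p1), 1
7. p1, 0
8. p1, 1
9. not Box not p1, 1
10. p1, 2
Accessibility: 0R0, 0R1, 1R0, 1R1, 1R2, 2R1, 2R2
The negation has an open branch (countermodel exists).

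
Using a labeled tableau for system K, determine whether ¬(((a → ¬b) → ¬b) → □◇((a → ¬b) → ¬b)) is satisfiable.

1. ¬(((a → ¬b) → ¬b) → □◇((a → ¬b) → ¬b)), w0
2. (a → ¬b) → ¬b, w0
3. ¬□◇((a → ¬b) → ¬b), w0
4. ¬b, w0
5. ¬◇((a → ¬b) → ¬b), w1
Accessibility: w0Rw1

Satisfiable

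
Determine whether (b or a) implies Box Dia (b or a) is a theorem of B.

Tableau for the negation not ((b or a) implies Box Dia (b or a)):
1. not ((b or a) implies Box Dia (b or a)), w0
2. b or a, w0
3. not Box Dia (b or a), w0
4. a, w0
5. not Dia (b or a), w1
6. not (b or a), w0
7. not b, w0
8. not a, w0
Accessibility: w0Rw0, w0Rw1, w1Rw0, w1Rw1
Branch closes: a and not a both at w0.
All branches of the negation close; one closing branch shown above.

Valid in B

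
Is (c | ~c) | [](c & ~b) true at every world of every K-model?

Valid

Tableau for the negation ~((c | ~c) | [](c & ~b)):
1. ~((c | ~c) | [](c & ~b)), u
2. ~(c | ~c), u   [~|-rule on 1]
3. ~[](c & ~b), u   [~|-rule on 1]
4. ~c, u   [~|-rule on 2]
5. c, u   [~|-rule on 2]
Branch closes: c and ~c both at u.
Every branch of the negation's tableau closes; the branch above is one of them.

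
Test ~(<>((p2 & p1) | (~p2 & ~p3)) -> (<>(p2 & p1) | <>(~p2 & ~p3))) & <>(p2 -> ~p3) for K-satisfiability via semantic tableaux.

1. ~(<>((p2 & p1) | (~p2 & ~p3)) -> (<>(p2 & p1) | <>(~p2 & ~p3))) & <>(p2 -> ~p3), 0
2. ~(<>((p2 & p1) | (~p2 & ~p3)) -> (<>(p2 & p1) | <>(~p2 & ~p3))), 0   [&-rule on 1]
3. <>(p2 -> ~p3), 0   [&-rule on 1]
4. <>((p2 & p1) | (~p2 & ~p3)), 0   [~->-rule on 2]
5. ~(<>(p2 & p1) | <>(~p2 & ~p3)), 0   [~->-rule on 2]
6. ~<>(p2 & p1), 0   [~|-rule on 5]
7. ~<>(~p2 & ~p3), 0   [~|-rule on 5]
8. p2 -> ~p3, 1   [<>-rule on 3: fresh world 1, 0R1]
9. ~(p2 & p1), 1   [~<>-rule on 6 via 0R1]
10. ~(~p2 & ~p3), 1   [~<>-rule on 7 via 0R1]
11. ~p3, 1   [->-rule on 8 (branches; this branch)]
12. ~p1, 1   [~&-rule on 9 (branches; this branch)]
13. p2, 1   [~&-rule on 10 (branches; this branch)]
14. (p2 & p1) | (~p2 & ~p3), 2   [<>-rule on 4: fresh world 2, 0R2]
15. ~(p2 & p1), 2   [~<>-rule on 6 via 0R2]
16. ~(~p2 & ~p3), 2   [~<>-rule on 7 via 0R2]
17. ~p2 & ~p3, 2   [|-rule on 14 (branches; this branch)]
18. ~p2, 2   [&-rule on 17]
19. ~p3, 2   [&-rule on 17]
20. ~p1, 2   [~&-rule on 15 (branches; this branch)]
21. p3, 2   [~&-rule on 16 (branches; this branch)]
Accessibility: 0R1, 0R2
Branch closes: p3 and ~p3 both at 2.
Every branch closes; the branch above is one of them.

Unsatisfiable (every branch closes)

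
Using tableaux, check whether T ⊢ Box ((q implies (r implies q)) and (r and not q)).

No, not valid

Tableau for the negation not Box ((q implies (r implies q)) and (r and not q)):
1. not Box ((q implies (r implies q)) and (r and not q)), u
2. not ((q implies (r implies q)) and (r and not q)), v   [neg-Box-rule on 1: fresh world v, uRv]
3. not (r and not q), v   [neg-and-rule on 2 (branches; this branch)]
4. q, v   [neg-and-rule on 3 (branches; this branch)]
Accessibility: uRu, uRv, vRv
The negation has an open branch (countermodel exists).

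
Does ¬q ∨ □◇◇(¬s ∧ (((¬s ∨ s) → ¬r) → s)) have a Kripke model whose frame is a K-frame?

Satisfiable

1. ¬q ∨ □◇◇(¬s ∧ (((¬s ∨ s) → ¬r) → s)), w0
2. □◇◇(¬s ∧ (((¬s ∨ s) → ¬r) → s)), w0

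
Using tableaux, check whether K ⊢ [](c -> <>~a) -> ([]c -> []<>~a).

Tableau for the negation ~([](c -> <>~a) -> ([]c -> []<>~a)):
1. ~([](c -> <>~a) -> ([]c -> []<>~a)), u
2. [](c -> <>~a), u   [~->-rule on 1]
3. ~([]c -> []<>~a), u   [~->-rule on 1]
4. []c, u   [~->-rule on 3]
5. ~[]<>~a, u   [~->-rule on 3]
6. ~<>~a, v   [~[]-rule on 5: fresh world v, uRv]
7. c -> <>~a, v   [[]-rule on 2 via uRv]
8. c, v   [[]-rule on 4 via uRv]
9. <>~a, v   [->-rule on 7 (branches; this branch)]
10. ~a, w   [<>-rule on 9: fresh world w, vRw]
11. a, w   [~<>-rule on 6 via vRw]
Accessibility: uRv, vRw
Branch closes: a and ~a both at w.
All branches of the negation close; one closing branch shown above.

Valid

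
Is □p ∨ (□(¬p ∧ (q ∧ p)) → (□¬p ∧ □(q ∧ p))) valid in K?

Tableau for the negation ¬(□p ∨ (□(¬p ∧ (q ∧ p)) → (□¬p ∧ □(q ∧ p)))):
1. ¬(□p ∨ (□(¬p ∧ (q ∧ p)) → (□¬p ∧ □(q ∧ p)))), u
2. ¬□p, u
3. ¬(□(¬p ∧ (q ∧ p)) → (□¬p ∧ □(q ∧ p))), u
4. □(¬p ∧ (q ∧ p)), u
5. ¬(□¬p ∧ □(q ∧ p)), u
6. ¬□(q ∧ p), u
7. ¬p, v
8. ¬p ∧ (q ∧ p), v
9. q ∧ p, v
10. q, v
11. p, v
Accessibility: uRv
Branch closes: p and ¬p both at v.
Every branch of the negation's tableau closes; the branch above is one of them.

Valid in K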